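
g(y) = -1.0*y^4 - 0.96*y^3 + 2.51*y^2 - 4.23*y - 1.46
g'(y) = -4.0*y^3 - 2.88*y^2 + 5.02*y - 4.23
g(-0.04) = -1.29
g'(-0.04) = -4.44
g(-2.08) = 8.12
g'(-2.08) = 8.86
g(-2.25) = 6.07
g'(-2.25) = 15.46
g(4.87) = -635.90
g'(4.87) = -510.09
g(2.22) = -33.27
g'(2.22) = -51.04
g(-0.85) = 4.02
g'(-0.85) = -8.12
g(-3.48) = -62.55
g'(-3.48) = 112.00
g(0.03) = -1.58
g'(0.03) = -4.08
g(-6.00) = -974.36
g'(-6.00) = 725.97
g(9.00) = -7097.06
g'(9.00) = -3108.33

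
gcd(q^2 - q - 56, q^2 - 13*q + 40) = q - 8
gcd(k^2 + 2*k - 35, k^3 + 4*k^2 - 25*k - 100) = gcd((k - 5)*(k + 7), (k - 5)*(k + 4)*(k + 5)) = k - 5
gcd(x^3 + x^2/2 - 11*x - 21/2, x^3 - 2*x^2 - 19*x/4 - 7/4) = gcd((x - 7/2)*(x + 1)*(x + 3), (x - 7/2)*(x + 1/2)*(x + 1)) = x^2 - 5*x/2 - 7/2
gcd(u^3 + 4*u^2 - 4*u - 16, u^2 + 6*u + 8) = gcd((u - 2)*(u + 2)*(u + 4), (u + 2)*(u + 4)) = u^2 + 6*u + 8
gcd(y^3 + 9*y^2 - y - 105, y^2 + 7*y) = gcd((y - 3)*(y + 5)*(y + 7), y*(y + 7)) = y + 7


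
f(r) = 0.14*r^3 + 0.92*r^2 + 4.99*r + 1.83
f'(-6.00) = 9.07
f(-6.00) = -25.23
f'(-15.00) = 71.89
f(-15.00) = -338.52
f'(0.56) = 6.15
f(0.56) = 4.94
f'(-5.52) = 7.63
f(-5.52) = -21.23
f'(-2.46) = 3.01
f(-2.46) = -6.96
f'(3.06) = 14.55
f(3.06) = 29.73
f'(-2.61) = 3.05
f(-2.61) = -7.42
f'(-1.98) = 2.99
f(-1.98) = -5.53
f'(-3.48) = 3.67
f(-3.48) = -10.29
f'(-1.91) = 3.01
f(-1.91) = -5.32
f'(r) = 0.42*r^2 + 1.84*r + 4.99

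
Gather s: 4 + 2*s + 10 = 2*s + 14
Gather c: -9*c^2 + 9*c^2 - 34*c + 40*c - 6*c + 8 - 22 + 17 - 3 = 0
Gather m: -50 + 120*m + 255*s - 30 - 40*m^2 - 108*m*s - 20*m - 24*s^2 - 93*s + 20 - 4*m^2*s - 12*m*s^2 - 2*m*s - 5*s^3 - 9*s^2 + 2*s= m^2*(-4*s - 40) + m*(-12*s^2 - 110*s + 100) - 5*s^3 - 33*s^2 + 164*s - 60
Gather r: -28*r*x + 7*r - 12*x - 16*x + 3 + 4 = r*(7 - 28*x) - 28*x + 7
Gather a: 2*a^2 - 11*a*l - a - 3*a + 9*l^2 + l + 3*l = 2*a^2 + a*(-11*l - 4) + 9*l^2 + 4*l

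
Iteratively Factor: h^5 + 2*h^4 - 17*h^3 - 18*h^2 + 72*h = (h + 4)*(h^4 - 2*h^3 - 9*h^2 + 18*h) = h*(h + 4)*(h^3 - 2*h^2 - 9*h + 18) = h*(h - 3)*(h + 4)*(h^2 + h - 6) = h*(h - 3)*(h + 3)*(h + 4)*(h - 2)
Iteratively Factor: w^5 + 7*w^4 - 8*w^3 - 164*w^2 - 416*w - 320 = (w - 5)*(w^4 + 12*w^3 + 52*w^2 + 96*w + 64) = (w - 5)*(w + 2)*(w^3 + 10*w^2 + 32*w + 32) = (w - 5)*(w + 2)*(w + 4)*(w^2 + 6*w + 8) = (w - 5)*(w + 2)*(w + 4)^2*(w + 2)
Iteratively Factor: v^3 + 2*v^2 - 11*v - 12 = (v - 3)*(v^2 + 5*v + 4) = (v - 3)*(v + 4)*(v + 1)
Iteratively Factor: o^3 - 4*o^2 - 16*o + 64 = (o + 4)*(o^2 - 8*o + 16) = (o - 4)*(o + 4)*(o - 4)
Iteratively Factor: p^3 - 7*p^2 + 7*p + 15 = (p - 3)*(p^2 - 4*p - 5) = (p - 5)*(p - 3)*(p + 1)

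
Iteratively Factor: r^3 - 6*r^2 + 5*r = (r - 5)*(r^2 - r) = (r - 5)*(r - 1)*(r)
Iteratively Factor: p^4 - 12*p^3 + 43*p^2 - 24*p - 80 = (p - 4)*(p^3 - 8*p^2 + 11*p + 20) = (p - 4)*(p + 1)*(p^2 - 9*p + 20) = (p - 5)*(p - 4)*(p + 1)*(p - 4)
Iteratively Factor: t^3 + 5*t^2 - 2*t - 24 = (t - 2)*(t^2 + 7*t + 12) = (t - 2)*(t + 4)*(t + 3)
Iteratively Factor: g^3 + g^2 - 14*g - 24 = (g + 3)*(g^2 - 2*g - 8) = (g - 4)*(g + 3)*(g + 2)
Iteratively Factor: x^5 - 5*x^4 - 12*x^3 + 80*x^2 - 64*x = (x + 4)*(x^4 - 9*x^3 + 24*x^2 - 16*x) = (x - 4)*(x + 4)*(x^3 - 5*x^2 + 4*x) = (x - 4)*(x - 1)*(x + 4)*(x^2 - 4*x) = (x - 4)^2*(x - 1)*(x + 4)*(x)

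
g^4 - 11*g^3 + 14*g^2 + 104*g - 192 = (g - 8)*(g - 4)*(g - 2)*(g + 3)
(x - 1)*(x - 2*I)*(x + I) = x^3 - x^2 - I*x^2 + 2*x + I*x - 2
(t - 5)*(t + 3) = t^2 - 2*t - 15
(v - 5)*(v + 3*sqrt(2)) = v^2 - 5*v + 3*sqrt(2)*v - 15*sqrt(2)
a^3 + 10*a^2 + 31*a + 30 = (a + 2)*(a + 3)*(a + 5)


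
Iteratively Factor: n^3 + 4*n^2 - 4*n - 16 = (n - 2)*(n^2 + 6*n + 8) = (n - 2)*(n + 2)*(n + 4)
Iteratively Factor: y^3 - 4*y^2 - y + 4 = (y + 1)*(y^2 - 5*y + 4) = (y - 4)*(y + 1)*(y - 1)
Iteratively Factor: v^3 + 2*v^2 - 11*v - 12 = (v - 3)*(v^2 + 5*v + 4) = (v - 3)*(v + 1)*(v + 4)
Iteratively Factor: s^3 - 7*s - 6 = (s - 3)*(s^2 + 3*s + 2) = (s - 3)*(s + 2)*(s + 1)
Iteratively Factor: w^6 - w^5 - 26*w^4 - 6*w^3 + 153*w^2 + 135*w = (w - 3)*(w^5 + 2*w^4 - 20*w^3 - 66*w^2 - 45*w) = (w - 3)*(w + 3)*(w^4 - w^3 - 17*w^2 - 15*w) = (w - 3)*(w + 3)^2*(w^3 - 4*w^2 - 5*w) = (w - 5)*(w - 3)*(w + 3)^2*(w^2 + w) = w*(w - 5)*(w - 3)*(w + 3)^2*(w + 1)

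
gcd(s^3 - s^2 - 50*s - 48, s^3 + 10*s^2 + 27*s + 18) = s^2 + 7*s + 6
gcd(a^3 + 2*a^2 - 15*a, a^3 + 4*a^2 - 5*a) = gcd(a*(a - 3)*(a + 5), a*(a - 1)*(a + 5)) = a^2 + 5*a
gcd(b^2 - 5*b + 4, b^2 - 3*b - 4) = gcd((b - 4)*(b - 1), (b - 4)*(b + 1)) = b - 4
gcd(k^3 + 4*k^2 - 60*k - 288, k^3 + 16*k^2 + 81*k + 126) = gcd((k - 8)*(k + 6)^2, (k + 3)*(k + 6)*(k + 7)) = k + 6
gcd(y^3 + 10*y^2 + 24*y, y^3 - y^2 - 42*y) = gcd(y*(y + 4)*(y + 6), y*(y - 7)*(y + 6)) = y^2 + 6*y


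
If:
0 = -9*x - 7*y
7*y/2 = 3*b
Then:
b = 7*y/6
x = -7*y/9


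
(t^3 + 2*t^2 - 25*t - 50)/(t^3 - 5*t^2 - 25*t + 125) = (t + 2)/(t - 5)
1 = 1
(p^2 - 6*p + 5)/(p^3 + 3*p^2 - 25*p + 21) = (p - 5)/(p^2 + 4*p - 21)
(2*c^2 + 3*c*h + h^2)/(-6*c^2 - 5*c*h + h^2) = (-2*c - h)/(6*c - h)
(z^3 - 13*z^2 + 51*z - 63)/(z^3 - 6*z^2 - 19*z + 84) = (z - 3)/(z + 4)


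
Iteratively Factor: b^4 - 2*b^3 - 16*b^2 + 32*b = (b + 4)*(b^3 - 6*b^2 + 8*b) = (b - 2)*(b + 4)*(b^2 - 4*b) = b*(b - 2)*(b + 4)*(b - 4)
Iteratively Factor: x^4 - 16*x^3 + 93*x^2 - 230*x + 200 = (x - 2)*(x^3 - 14*x^2 + 65*x - 100) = (x - 5)*(x - 2)*(x^2 - 9*x + 20) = (x - 5)*(x - 4)*(x - 2)*(x - 5)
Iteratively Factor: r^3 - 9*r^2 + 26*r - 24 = (r - 3)*(r^2 - 6*r + 8) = (r - 4)*(r - 3)*(r - 2)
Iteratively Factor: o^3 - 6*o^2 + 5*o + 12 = (o + 1)*(o^2 - 7*o + 12) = (o - 3)*(o + 1)*(o - 4)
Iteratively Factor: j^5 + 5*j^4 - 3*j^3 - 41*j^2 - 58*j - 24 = (j + 4)*(j^4 + j^3 - 7*j^2 - 13*j - 6) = (j - 3)*(j + 4)*(j^3 + 4*j^2 + 5*j + 2) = (j - 3)*(j + 1)*(j + 4)*(j^2 + 3*j + 2) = (j - 3)*(j + 1)^2*(j + 4)*(j + 2)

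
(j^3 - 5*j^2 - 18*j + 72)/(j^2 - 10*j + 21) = (j^2 - 2*j - 24)/(j - 7)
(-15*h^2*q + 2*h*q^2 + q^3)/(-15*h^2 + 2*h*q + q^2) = q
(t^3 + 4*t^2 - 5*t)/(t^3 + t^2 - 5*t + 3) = t*(t + 5)/(t^2 + 2*t - 3)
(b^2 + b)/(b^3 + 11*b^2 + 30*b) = (b + 1)/(b^2 + 11*b + 30)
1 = 1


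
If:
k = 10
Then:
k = 10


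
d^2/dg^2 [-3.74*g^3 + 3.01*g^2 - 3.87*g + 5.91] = 6.02 - 22.44*g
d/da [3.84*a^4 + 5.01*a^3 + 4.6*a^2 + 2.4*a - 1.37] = 15.36*a^3 + 15.03*a^2 + 9.2*a + 2.4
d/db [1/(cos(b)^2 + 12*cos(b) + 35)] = 2*(cos(b) + 6)*sin(b)/(cos(b)^2 + 12*cos(b) + 35)^2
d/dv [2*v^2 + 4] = 4*v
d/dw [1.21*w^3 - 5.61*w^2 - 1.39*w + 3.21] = 3.63*w^2 - 11.22*w - 1.39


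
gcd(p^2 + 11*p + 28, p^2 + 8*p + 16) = p + 4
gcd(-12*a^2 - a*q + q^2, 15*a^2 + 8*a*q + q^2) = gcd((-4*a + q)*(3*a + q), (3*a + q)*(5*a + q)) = 3*a + q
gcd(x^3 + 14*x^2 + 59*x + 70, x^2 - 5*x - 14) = x + 2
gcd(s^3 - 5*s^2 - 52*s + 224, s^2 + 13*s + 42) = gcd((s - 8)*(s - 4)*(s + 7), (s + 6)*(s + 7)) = s + 7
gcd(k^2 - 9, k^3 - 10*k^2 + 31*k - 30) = k - 3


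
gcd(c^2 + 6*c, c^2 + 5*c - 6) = c + 6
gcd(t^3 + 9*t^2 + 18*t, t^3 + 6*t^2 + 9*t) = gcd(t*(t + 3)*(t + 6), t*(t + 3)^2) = t^2 + 3*t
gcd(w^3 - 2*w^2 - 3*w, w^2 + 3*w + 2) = w + 1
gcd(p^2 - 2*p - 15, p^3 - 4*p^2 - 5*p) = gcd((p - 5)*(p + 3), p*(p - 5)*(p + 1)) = p - 5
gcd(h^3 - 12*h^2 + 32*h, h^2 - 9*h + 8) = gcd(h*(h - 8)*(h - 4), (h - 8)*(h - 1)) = h - 8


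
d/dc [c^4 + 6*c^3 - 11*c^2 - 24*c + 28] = 4*c^3 + 18*c^2 - 22*c - 24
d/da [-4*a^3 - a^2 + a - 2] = -12*a^2 - 2*a + 1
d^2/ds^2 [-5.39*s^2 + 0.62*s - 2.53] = -10.7800000000000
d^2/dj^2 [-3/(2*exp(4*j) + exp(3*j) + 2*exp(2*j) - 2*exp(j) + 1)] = 3*(-2*(8*exp(3*j) + 3*exp(2*j) + 4*exp(j) - 2)^2*exp(j) + (32*exp(3*j) + 9*exp(2*j) + 8*exp(j) - 2)*(2*exp(4*j) + exp(3*j) + 2*exp(2*j) - 2*exp(j) + 1))*exp(j)/(2*exp(4*j) + exp(3*j) + 2*exp(2*j) - 2*exp(j) + 1)^3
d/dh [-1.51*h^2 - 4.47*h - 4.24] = -3.02*h - 4.47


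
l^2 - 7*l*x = l*(l - 7*x)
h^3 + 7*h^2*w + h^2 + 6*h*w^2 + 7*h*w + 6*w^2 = (h + 1)*(h + w)*(h + 6*w)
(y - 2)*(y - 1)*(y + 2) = y^3 - y^2 - 4*y + 4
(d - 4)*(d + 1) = d^2 - 3*d - 4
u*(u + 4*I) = u^2 + 4*I*u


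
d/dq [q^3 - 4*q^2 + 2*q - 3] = 3*q^2 - 8*q + 2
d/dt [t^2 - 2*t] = 2*t - 2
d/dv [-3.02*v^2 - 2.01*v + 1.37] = -6.04*v - 2.01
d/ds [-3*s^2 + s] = 1 - 6*s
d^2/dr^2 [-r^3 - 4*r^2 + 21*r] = -6*r - 8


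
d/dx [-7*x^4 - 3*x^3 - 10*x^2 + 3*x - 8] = -28*x^3 - 9*x^2 - 20*x + 3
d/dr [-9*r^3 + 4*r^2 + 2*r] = -27*r^2 + 8*r + 2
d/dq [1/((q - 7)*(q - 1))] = 2*(4 - q)/(q^4 - 16*q^3 + 78*q^2 - 112*q + 49)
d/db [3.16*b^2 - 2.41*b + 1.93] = 6.32*b - 2.41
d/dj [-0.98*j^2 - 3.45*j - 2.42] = -1.96*j - 3.45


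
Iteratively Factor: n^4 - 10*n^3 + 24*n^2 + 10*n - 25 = (n - 5)*(n^3 - 5*n^2 - n + 5) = (n - 5)*(n + 1)*(n^2 - 6*n + 5) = (n - 5)*(n - 1)*(n + 1)*(n - 5)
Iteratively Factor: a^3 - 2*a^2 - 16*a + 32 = (a + 4)*(a^2 - 6*a + 8) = (a - 4)*(a + 4)*(a - 2)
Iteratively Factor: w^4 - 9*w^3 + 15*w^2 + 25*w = (w)*(w^3 - 9*w^2 + 15*w + 25) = w*(w + 1)*(w^2 - 10*w + 25) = w*(w - 5)*(w + 1)*(w - 5)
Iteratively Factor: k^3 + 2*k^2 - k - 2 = (k + 1)*(k^2 + k - 2) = (k - 1)*(k + 1)*(k + 2)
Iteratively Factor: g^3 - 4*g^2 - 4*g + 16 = (g - 2)*(g^2 - 2*g - 8) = (g - 2)*(g + 2)*(g - 4)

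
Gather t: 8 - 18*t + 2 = 10 - 18*t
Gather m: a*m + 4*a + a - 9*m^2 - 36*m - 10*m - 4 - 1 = 5*a - 9*m^2 + m*(a - 46) - 5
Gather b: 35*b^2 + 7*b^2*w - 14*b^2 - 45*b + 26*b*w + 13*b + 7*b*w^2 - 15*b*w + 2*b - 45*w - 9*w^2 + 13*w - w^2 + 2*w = b^2*(7*w + 21) + b*(7*w^2 + 11*w - 30) - 10*w^2 - 30*w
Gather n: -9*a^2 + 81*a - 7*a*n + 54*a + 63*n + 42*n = -9*a^2 + 135*a + n*(105 - 7*a)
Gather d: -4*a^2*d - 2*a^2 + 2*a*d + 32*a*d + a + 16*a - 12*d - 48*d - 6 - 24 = -2*a^2 + 17*a + d*(-4*a^2 + 34*a - 60) - 30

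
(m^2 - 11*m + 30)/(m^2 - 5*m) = (m - 6)/m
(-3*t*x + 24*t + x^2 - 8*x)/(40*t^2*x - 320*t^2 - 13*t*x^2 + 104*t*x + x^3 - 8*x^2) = (-3*t + x)/(40*t^2 - 13*t*x + x^2)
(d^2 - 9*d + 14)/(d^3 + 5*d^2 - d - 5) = (d^2 - 9*d + 14)/(d^3 + 5*d^2 - d - 5)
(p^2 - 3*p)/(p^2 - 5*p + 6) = p/(p - 2)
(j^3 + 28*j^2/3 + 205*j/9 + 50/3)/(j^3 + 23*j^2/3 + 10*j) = (j + 5/3)/j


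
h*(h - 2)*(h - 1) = h^3 - 3*h^2 + 2*h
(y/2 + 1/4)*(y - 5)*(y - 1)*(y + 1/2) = y^4/2 - 5*y^3/2 - 3*y^2/8 + 7*y/4 + 5/8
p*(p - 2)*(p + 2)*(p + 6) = p^4 + 6*p^3 - 4*p^2 - 24*p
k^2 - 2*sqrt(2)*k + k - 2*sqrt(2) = (k + 1)*(k - 2*sqrt(2))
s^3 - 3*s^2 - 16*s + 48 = (s - 4)*(s - 3)*(s + 4)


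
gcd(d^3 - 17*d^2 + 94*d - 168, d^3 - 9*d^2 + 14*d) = d - 7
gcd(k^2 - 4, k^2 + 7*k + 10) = k + 2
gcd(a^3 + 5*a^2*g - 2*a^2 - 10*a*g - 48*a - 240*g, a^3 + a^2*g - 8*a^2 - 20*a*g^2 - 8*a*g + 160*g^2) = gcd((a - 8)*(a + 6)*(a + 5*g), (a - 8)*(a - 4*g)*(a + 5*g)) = a^2 + 5*a*g - 8*a - 40*g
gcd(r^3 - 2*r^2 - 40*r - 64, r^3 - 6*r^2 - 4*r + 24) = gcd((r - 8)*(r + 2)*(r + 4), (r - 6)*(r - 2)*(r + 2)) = r + 2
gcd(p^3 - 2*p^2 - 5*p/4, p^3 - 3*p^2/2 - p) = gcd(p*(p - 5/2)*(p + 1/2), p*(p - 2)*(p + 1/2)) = p^2 + p/2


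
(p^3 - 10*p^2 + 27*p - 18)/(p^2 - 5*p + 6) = (p^2 - 7*p + 6)/(p - 2)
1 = 1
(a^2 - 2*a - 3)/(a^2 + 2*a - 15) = (a + 1)/(a + 5)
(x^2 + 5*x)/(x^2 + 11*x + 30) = x/(x + 6)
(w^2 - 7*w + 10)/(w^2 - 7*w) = (w^2 - 7*w + 10)/(w*(w - 7))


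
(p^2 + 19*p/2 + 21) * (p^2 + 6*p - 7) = p^4 + 31*p^3/2 + 71*p^2 + 119*p/2 - 147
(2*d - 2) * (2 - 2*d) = -4*d^2 + 8*d - 4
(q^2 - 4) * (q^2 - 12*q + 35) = q^4 - 12*q^3 + 31*q^2 + 48*q - 140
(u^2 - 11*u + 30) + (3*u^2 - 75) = 4*u^2 - 11*u - 45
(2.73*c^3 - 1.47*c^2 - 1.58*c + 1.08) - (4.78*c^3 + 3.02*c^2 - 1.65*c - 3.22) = -2.05*c^3 - 4.49*c^2 + 0.0699999999999998*c + 4.3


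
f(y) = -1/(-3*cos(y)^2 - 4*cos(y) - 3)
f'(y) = -(-6*sin(y)*cos(y) - 4*sin(y))/(-3*cos(y)^2 - 4*cos(y) - 3)^2 = 2*(3*cos(y) + 2)*sin(y)/(3*cos(y)^2 + 4*cos(y) + 3)^2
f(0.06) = 0.10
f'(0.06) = 0.01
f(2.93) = 0.51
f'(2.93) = -0.10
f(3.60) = 0.55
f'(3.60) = 0.18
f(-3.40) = 0.52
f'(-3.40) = -0.12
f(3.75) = 0.58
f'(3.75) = 0.17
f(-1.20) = 0.21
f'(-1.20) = -0.25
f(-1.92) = 0.50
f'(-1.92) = -0.47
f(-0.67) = 0.13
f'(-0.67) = -0.08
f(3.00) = 0.50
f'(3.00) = -0.07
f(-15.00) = 0.59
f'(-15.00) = 0.13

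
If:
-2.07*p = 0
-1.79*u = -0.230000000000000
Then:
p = 0.00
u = 0.13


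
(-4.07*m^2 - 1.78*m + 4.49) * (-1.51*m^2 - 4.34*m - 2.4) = 6.1457*m^4 + 20.3516*m^3 + 10.7133*m^2 - 15.2146*m - 10.776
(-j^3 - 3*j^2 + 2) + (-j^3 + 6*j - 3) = -2*j^3 - 3*j^2 + 6*j - 1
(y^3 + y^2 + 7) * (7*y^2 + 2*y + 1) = 7*y^5 + 9*y^4 + 3*y^3 + 50*y^2 + 14*y + 7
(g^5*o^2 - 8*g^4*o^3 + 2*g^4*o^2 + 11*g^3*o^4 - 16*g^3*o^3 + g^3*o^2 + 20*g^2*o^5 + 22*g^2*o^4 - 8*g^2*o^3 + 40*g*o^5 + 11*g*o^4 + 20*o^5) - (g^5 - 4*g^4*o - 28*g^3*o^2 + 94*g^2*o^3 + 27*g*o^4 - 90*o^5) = g^5*o^2 - g^5 - 8*g^4*o^3 + 2*g^4*o^2 + 4*g^4*o + 11*g^3*o^4 - 16*g^3*o^3 + 29*g^3*o^2 + 20*g^2*o^5 + 22*g^2*o^4 - 102*g^2*o^3 + 40*g*o^5 - 16*g*o^4 + 110*o^5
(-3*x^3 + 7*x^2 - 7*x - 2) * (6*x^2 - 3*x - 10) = -18*x^5 + 51*x^4 - 33*x^3 - 61*x^2 + 76*x + 20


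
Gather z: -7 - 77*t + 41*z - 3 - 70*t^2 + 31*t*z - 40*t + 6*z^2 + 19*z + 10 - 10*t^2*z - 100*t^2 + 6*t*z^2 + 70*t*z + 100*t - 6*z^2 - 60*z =-170*t^2 + 6*t*z^2 - 17*t + z*(-10*t^2 + 101*t)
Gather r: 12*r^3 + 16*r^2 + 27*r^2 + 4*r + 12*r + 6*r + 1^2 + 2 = 12*r^3 + 43*r^2 + 22*r + 3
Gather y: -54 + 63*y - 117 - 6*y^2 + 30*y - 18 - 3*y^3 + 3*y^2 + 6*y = -3*y^3 - 3*y^2 + 99*y - 189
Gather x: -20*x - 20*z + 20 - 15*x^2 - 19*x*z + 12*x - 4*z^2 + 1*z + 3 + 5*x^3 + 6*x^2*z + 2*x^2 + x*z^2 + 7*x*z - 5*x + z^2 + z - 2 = 5*x^3 + x^2*(6*z - 13) + x*(z^2 - 12*z - 13) - 3*z^2 - 18*z + 21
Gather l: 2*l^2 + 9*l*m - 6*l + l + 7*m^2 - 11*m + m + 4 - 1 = 2*l^2 + l*(9*m - 5) + 7*m^2 - 10*m + 3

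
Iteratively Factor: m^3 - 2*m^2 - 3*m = (m)*(m^2 - 2*m - 3) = m*(m + 1)*(m - 3)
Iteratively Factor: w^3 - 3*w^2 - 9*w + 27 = (w - 3)*(w^2 - 9) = (w - 3)^2*(w + 3)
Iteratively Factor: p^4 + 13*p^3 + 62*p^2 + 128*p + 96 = (p + 4)*(p^3 + 9*p^2 + 26*p + 24) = (p + 2)*(p + 4)*(p^2 + 7*p + 12) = (p + 2)*(p + 4)^2*(p + 3)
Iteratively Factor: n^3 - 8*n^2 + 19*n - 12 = (n - 1)*(n^2 - 7*n + 12) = (n - 4)*(n - 1)*(n - 3)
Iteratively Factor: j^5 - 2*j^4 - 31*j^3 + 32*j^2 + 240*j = (j + 4)*(j^4 - 6*j^3 - 7*j^2 + 60*j) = (j + 3)*(j + 4)*(j^3 - 9*j^2 + 20*j) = (j - 4)*(j + 3)*(j + 4)*(j^2 - 5*j) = (j - 5)*(j - 4)*(j + 3)*(j + 4)*(j)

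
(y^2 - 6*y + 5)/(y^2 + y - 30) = (y - 1)/(y + 6)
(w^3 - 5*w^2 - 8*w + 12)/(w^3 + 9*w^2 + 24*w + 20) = (w^2 - 7*w + 6)/(w^2 + 7*w + 10)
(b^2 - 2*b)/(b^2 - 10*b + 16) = b/(b - 8)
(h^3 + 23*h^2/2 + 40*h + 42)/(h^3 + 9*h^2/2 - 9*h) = (2*h^2 + 11*h + 14)/(h*(2*h - 3))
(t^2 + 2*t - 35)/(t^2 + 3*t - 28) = (t - 5)/(t - 4)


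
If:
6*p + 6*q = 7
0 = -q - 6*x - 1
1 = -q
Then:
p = 13/6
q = -1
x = 0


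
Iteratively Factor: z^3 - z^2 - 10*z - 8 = (z - 4)*(z^2 + 3*z + 2) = (z - 4)*(z + 2)*(z + 1)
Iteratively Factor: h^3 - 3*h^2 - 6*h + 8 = (h - 4)*(h^2 + h - 2) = (h - 4)*(h + 2)*(h - 1)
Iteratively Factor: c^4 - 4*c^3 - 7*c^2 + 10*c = (c - 1)*(c^3 - 3*c^2 - 10*c) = c*(c - 1)*(c^2 - 3*c - 10) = c*(c - 1)*(c + 2)*(c - 5)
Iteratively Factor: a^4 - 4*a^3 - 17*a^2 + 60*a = (a - 5)*(a^3 + a^2 - 12*a) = (a - 5)*(a + 4)*(a^2 - 3*a) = (a - 5)*(a - 3)*(a + 4)*(a)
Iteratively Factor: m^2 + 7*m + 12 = (m + 3)*(m + 4)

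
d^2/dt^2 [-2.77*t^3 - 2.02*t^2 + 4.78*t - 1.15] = -16.62*t - 4.04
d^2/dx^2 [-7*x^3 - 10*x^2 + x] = -42*x - 20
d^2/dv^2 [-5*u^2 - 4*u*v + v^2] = 2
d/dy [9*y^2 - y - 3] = 18*y - 1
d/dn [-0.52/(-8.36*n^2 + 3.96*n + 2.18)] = (2.0592 - 8.6944*n)/(-8.36*n^2 + 3.96*n + 2.18)^2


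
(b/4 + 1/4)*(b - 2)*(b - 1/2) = b^3/4 - 3*b^2/8 - 3*b/8 + 1/4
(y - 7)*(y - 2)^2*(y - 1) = y^4 - 12*y^3 + 43*y^2 - 60*y + 28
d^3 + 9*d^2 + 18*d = d*(d + 3)*(d + 6)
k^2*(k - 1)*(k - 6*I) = k^4 - k^3 - 6*I*k^3 + 6*I*k^2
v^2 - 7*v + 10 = (v - 5)*(v - 2)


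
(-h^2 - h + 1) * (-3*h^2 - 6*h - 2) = 3*h^4 + 9*h^3 + 5*h^2 - 4*h - 2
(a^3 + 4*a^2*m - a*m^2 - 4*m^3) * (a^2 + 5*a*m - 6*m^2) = a^5 + 9*a^4*m + 13*a^3*m^2 - 33*a^2*m^3 - 14*a*m^4 + 24*m^5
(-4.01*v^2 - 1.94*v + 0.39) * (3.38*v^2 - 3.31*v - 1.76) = -13.5538*v^4 + 6.7159*v^3 + 14.7972*v^2 + 2.1235*v - 0.6864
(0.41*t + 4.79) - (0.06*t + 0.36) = 0.35*t + 4.43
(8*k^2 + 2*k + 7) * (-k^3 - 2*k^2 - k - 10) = -8*k^5 - 18*k^4 - 19*k^3 - 96*k^2 - 27*k - 70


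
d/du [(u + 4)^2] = 2*u + 8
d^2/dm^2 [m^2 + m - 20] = 2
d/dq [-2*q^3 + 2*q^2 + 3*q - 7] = -6*q^2 + 4*q + 3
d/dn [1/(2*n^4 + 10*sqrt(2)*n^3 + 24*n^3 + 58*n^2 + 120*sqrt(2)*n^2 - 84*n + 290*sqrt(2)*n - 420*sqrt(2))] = (-4*n^3 - 36*n^2 - 15*sqrt(2)*n^2 - 120*sqrt(2)*n - 58*n - 145*sqrt(2) + 42)/(2*(n^4 + 5*sqrt(2)*n^3 + 12*n^3 + 29*n^2 + 60*sqrt(2)*n^2 - 42*n + 145*sqrt(2)*n - 210*sqrt(2))^2)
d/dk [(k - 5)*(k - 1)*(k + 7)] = 3*k^2 + 2*k - 37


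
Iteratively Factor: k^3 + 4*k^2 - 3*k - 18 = (k + 3)*(k^2 + k - 6) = (k - 2)*(k + 3)*(k + 3)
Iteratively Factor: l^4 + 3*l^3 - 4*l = (l - 1)*(l^3 + 4*l^2 + 4*l) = (l - 1)*(l + 2)*(l^2 + 2*l) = l*(l - 1)*(l + 2)*(l + 2)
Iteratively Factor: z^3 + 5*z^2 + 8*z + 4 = (z + 2)*(z^2 + 3*z + 2) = (z + 2)^2*(z + 1)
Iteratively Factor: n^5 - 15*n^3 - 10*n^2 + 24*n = (n - 1)*(n^4 + n^3 - 14*n^2 - 24*n) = n*(n - 1)*(n^3 + n^2 - 14*n - 24) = n*(n - 1)*(n + 2)*(n^2 - n - 12) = n*(n - 1)*(n + 2)*(n + 3)*(n - 4)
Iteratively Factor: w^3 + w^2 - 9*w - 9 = (w + 3)*(w^2 - 2*w - 3) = (w - 3)*(w + 3)*(w + 1)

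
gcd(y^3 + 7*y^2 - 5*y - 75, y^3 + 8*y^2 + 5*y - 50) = y^2 + 10*y + 25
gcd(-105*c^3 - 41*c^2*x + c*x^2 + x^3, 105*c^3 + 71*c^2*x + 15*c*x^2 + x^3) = 15*c^2 + 8*c*x + x^2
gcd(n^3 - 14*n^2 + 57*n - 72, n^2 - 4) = 1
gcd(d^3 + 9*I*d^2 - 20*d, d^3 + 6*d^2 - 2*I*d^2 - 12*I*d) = d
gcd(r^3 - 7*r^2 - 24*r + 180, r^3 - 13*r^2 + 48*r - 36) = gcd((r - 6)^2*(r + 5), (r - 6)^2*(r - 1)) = r^2 - 12*r + 36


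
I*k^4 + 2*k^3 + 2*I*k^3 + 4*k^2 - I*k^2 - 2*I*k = k*(k + 2)*(k - I)*(I*k + 1)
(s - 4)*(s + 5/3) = s^2 - 7*s/3 - 20/3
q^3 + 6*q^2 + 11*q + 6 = (q + 1)*(q + 2)*(q + 3)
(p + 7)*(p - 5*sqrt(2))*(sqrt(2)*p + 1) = sqrt(2)*p^3 - 9*p^2 + 7*sqrt(2)*p^2 - 63*p - 5*sqrt(2)*p - 35*sqrt(2)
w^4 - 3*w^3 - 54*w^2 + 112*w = w*(w - 8)*(w - 2)*(w + 7)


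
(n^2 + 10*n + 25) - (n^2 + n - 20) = 9*n + 45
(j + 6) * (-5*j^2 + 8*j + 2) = -5*j^3 - 22*j^2 + 50*j + 12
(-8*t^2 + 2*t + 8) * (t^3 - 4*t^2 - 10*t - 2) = -8*t^5 + 34*t^4 + 80*t^3 - 36*t^2 - 84*t - 16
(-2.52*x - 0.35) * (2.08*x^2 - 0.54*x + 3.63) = -5.2416*x^3 + 0.6328*x^2 - 8.9586*x - 1.2705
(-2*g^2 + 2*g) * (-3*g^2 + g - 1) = 6*g^4 - 8*g^3 + 4*g^2 - 2*g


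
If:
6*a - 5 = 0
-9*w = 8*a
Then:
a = 5/6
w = -20/27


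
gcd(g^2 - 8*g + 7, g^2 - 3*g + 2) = g - 1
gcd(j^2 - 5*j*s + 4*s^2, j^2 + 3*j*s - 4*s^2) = -j + s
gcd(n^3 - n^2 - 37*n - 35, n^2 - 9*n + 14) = n - 7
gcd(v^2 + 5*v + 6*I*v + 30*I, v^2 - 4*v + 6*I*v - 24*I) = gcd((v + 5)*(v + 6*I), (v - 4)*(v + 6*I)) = v + 6*I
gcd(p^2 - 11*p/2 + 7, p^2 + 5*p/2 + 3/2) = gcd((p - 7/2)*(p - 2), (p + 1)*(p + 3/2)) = 1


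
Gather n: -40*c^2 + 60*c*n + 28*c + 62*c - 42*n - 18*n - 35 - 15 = -40*c^2 + 90*c + n*(60*c - 60) - 50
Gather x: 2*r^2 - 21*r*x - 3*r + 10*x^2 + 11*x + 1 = 2*r^2 - 3*r + 10*x^2 + x*(11 - 21*r) + 1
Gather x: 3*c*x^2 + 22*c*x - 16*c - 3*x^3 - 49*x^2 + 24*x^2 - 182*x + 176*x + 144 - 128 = -16*c - 3*x^3 + x^2*(3*c - 25) + x*(22*c - 6) + 16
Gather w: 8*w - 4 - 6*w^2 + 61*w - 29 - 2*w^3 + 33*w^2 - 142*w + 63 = -2*w^3 + 27*w^2 - 73*w + 30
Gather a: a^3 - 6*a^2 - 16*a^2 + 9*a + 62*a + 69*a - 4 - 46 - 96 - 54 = a^3 - 22*a^2 + 140*a - 200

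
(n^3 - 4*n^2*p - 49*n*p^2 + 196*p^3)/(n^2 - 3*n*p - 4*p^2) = (n^2 - 49*p^2)/(n + p)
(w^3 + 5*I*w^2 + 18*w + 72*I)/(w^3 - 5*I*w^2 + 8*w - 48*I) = (w + 6*I)/(w - 4*I)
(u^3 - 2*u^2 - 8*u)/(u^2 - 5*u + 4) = u*(u + 2)/(u - 1)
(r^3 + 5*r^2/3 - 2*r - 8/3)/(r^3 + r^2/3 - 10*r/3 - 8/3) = (3*r^2 + 2*r - 8)/(3*r^2 - 2*r - 8)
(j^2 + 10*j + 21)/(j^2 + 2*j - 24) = (j^2 + 10*j + 21)/(j^2 + 2*j - 24)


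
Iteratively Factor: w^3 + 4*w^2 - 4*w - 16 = (w + 2)*(w^2 + 2*w - 8) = (w - 2)*(w + 2)*(w + 4)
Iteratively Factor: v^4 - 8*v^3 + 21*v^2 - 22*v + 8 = (v - 2)*(v^3 - 6*v^2 + 9*v - 4) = (v - 2)*(v - 1)*(v^2 - 5*v + 4) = (v - 2)*(v - 1)^2*(v - 4)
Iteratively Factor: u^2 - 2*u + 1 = (u - 1)*(u - 1)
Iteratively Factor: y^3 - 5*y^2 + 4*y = (y - 1)*(y^2 - 4*y) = (y - 4)*(y - 1)*(y)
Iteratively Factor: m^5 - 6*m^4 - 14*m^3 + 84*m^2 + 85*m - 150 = (m - 5)*(m^4 - m^3 - 19*m^2 - 11*m + 30) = (m - 5)*(m - 1)*(m^3 - 19*m - 30) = (m - 5)*(m - 1)*(m + 3)*(m^2 - 3*m - 10) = (m - 5)^2*(m - 1)*(m + 3)*(m + 2)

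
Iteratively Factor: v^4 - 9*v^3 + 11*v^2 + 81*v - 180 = (v - 5)*(v^3 - 4*v^2 - 9*v + 36) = (v - 5)*(v + 3)*(v^2 - 7*v + 12) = (v - 5)*(v - 4)*(v + 3)*(v - 3)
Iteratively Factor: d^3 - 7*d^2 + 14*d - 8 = (d - 4)*(d^2 - 3*d + 2) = (d - 4)*(d - 1)*(d - 2)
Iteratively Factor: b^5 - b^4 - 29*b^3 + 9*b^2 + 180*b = (b - 5)*(b^4 + 4*b^3 - 9*b^2 - 36*b) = (b - 5)*(b + 3)*(b^3 + b^2 - 12*b) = b*(b - 5)*(b + 3)*(b^2 + b - 12) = b*(b - 5)*(b + 3)*(b + 4)*(b - 3)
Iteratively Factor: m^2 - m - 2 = (m + 1)*(m - 2)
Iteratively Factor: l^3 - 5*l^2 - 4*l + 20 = (l - 5)*(l^2 - 4) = (l - 5)*(l - 2)*(l + 2)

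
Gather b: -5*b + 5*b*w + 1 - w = b*(5*w - 5) - w + 1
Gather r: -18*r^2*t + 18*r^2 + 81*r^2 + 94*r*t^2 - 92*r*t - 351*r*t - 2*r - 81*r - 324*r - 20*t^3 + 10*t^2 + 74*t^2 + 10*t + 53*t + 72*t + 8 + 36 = r^2*(99 - 18*t) + r*(94*t^2 - 443*t - 407) - 20*t^3 + 84*t^2 + 135*t + 44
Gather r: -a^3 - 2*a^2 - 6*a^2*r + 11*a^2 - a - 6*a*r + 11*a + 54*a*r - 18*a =-a^3 + 9*a^2 - 8*a + r*(-6*a^2 + 48*a)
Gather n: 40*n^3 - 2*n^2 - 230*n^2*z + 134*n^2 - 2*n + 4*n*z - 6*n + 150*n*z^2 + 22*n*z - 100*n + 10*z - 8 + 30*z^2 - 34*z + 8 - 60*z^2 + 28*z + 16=40*n^3 + n^2*(132 - 230*z) + n*(150*z^2 + 26*z - 108) - 30*z^2 + 4*z + 16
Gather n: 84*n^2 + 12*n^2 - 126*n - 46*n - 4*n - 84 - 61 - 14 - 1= 96*n^2 - 176*n - 160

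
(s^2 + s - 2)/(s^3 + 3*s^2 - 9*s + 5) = (s + 2)/(s^2 + 4*s - 5)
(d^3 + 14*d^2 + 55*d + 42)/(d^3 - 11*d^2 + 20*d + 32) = (d^2 + 13*d + 42)/(d^2 - 12*d + 32)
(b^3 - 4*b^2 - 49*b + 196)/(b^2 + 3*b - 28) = b - 7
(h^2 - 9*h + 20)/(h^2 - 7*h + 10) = (h - 4)/(h - 2)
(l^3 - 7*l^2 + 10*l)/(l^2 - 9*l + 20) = l*(l - 2)/(l - 4)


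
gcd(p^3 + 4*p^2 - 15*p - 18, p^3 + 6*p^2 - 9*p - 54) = p^2 + 3*p - 18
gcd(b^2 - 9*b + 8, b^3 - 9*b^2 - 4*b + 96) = b - 8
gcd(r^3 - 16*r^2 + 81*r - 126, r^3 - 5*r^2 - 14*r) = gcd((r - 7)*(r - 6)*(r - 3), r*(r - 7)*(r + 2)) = r - 7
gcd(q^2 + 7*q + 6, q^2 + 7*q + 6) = q^2 + 7*q + 6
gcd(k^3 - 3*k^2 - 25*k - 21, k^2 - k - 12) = k + 3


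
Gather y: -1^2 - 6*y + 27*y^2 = 27*y^2 - 6*y - 1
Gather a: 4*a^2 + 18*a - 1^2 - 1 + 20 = 4*a^2 + 18*a + 18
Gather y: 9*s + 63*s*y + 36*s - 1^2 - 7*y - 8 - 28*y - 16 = 45*s + y*(63*s - 35) - 25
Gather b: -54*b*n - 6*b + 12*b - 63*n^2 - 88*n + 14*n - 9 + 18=b*(6 - 54*n) - 63*n^2 - 74*n + 9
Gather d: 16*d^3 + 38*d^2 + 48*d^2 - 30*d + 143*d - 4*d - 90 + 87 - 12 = 16*d^3 + 86*d^2 + 109*d - 15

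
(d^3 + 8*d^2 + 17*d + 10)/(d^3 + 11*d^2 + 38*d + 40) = (d + 1)/(d + 4)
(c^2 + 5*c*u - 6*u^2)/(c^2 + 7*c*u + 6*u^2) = (c - u)/(c + u)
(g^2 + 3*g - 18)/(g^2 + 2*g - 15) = (g + 6)/(g + 5)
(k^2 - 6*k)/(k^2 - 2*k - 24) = k/(k + 4)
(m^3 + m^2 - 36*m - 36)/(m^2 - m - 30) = (m^2 + 7*m + 6)/(m + 5)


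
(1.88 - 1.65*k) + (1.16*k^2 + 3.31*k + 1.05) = 1.16*k^2 + 1.66*k + 2.93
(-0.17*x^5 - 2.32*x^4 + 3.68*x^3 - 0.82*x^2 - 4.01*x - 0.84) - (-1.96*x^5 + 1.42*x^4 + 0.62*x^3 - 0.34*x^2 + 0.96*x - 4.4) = 1.79*x^5 - 3.74*x^4 + 3.06*x^3 - 0.48*x^2 - 4.97*x + 3.56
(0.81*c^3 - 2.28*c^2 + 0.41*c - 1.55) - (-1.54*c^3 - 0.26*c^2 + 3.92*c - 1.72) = 2.35*c^3 - 2.02*c^2 - 3.51*c + 0.17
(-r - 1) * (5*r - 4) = -5*r^2 - r + 4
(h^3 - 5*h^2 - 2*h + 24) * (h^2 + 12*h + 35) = h^5 + 7*h^4 - 27*h^3 - 175*h^2 + 218*h + 840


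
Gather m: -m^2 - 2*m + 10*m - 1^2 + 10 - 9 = -m^2 + 8*m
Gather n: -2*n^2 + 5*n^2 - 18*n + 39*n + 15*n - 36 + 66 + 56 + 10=3*n^2 + 36*n + 96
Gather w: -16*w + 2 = 2 - 16*w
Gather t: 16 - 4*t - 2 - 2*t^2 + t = -2*t^2 - 3*t + 14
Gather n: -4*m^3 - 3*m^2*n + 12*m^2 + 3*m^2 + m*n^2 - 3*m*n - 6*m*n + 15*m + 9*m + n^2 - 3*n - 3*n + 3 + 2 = -4*m^3 + 15*m^2 + 24*m + n^2*(m + 1) + n*(-3*m^2 - 9*m - 6) + 5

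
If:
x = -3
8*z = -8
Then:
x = -3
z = -1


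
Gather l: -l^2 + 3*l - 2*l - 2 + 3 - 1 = -l^2 + l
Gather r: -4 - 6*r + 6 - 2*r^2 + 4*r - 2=-2*r^2 - 2*r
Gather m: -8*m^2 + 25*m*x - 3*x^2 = -8*m^2 + 25*m*x - 3*x^2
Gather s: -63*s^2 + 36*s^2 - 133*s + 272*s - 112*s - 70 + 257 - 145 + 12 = -27*s^2 + 27*s + 54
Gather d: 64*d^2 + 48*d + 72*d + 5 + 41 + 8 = 64*d^2 + 120*d + 54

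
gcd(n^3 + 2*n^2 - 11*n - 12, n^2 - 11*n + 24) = n - 3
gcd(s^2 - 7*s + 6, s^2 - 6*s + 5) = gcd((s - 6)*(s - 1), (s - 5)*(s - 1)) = s - 1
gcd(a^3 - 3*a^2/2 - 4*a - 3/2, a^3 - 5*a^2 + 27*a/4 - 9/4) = a - 3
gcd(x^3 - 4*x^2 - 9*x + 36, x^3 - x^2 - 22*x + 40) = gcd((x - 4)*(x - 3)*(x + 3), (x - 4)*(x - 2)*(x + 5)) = x - 4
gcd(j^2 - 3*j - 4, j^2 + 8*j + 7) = j + 1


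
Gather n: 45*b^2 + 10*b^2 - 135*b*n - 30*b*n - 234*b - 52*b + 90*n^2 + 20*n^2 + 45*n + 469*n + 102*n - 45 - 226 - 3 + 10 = 55*b^2 - 286*b + 110*n^2 + n*(616 - 165*b) - 264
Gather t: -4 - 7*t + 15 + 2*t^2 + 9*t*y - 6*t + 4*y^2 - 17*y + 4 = 2*t^2 + t*(9*y - 13) + 4*y^2 - 17*y + 15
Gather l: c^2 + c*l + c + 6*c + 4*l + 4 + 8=c^2 + 7*c + l*(c + 4) + 12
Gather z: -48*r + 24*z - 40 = -48*r + 24*z - 40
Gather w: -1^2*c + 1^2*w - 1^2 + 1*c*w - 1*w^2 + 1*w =-c - w^2 + w*(c + 2) - 1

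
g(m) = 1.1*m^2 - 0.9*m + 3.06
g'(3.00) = 5.70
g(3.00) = 10.26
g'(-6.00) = -14.10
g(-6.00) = 48.06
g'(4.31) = 8.58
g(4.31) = 19.61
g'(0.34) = -0.15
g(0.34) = 2.88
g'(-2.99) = -7.48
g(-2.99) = 15.59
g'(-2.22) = -5.78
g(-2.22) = 10.48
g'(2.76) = 5.17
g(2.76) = 8.96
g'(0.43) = 0.05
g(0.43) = 2.88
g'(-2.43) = -6.25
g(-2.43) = 11.74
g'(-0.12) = -1.16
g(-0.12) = 3.18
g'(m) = 2.2*m - 0.9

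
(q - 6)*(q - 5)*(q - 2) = q^3 - 13*q^2 + 52*q - 60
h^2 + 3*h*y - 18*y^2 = (h - 3*y)*(h + 6*y)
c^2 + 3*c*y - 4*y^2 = (c - y)*(c + 4*y)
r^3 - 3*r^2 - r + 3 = (r - 3)*(r - 1)*(r + 1)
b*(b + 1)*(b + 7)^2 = b^4 + 15*b^3 + 63*b^2 + 49*b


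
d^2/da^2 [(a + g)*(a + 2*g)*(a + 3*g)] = 6*a + 12*g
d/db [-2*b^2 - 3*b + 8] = -4*b - 3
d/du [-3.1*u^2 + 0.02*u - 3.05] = 0.02 - 6.2*u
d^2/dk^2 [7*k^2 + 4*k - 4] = 14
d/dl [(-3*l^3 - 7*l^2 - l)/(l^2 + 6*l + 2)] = (-3*l^4 - 36*l^3 - 59*l^2 - 28*l - 2)/(l^4 + 12*l^3 + 40*l^2 + 24*l + 4)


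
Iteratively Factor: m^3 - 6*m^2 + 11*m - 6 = (m - 1)*(m^2 - 5*m + 6) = (m - 3)*(m - 1)*(m - 2)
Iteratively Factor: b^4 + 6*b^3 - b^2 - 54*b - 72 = (b + 3)*(b^3 + 3*b^2 - 10*b - 24) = (b - 3)*(b + 3)*(b^2 + 6*b + 8) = (b - 3)*(b + 2)*(b + 3)*(b + 4)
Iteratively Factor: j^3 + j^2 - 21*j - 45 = (j - 5)*(j^2 + 6*j + 9) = (j - 5)*(j + 3)*(j + 3)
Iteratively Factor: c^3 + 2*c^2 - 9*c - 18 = (c + 3)*(c^2 - c - 6) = (c - 3)*(c + 3)*(c + 2)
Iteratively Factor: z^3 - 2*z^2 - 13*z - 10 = (z + 2)*(z^2 - 4*z - 5) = (z + 1)*(z + 2)*(z - 5)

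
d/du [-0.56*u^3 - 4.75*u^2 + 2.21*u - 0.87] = -1.68*u^2 - 9.5*u + 2.21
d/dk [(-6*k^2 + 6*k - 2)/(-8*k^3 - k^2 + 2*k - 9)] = 2*(-24*k^4 + 48*k^3 - 27*k^2 + 52*k - 25)/(64*k^6 + 16*k^5 - 31*k^4 + 140*k^3 + 22*k^2 - 36*k + 81)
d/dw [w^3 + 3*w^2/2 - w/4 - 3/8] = 3*w^2 + 3*w - 1/4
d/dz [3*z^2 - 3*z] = 6*z - 3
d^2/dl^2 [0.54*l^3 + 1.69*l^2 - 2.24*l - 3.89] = 3.24*l + 3.38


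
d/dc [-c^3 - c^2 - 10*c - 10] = -3*c^2 - 2*c - 10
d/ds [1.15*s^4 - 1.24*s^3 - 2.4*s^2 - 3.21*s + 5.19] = 4.6*s^3 - 3.72*s^2 - 4.8*s - 3.21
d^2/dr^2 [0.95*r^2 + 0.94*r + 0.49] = 1.90000000000000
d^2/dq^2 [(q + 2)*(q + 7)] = 2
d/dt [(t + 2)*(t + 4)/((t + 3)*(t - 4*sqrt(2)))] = (-(t + 2)*(t + 3)*(t + 4) - (t + 2)*(t + 4)*(t - 4*sqrt(2)) + 2*(t + 3)^2*(t - 4*sqrt(2)))/((t + 3)^2*(t - 4*sqrt(2))^2)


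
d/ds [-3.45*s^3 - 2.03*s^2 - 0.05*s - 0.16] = -10.35*s^2 - 4.06*s - 0.05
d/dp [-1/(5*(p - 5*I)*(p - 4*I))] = (2*p - 9*I)/(5*(p - 5*I)^2*(p - 4*I)^2)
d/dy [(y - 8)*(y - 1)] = 2*y - 9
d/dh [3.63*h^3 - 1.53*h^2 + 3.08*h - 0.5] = 10.89*h^2 - 3.06*h + 3.08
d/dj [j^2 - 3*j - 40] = 2*j - 3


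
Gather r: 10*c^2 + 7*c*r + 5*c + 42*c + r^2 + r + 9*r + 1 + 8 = 10*c^2 + 47*c + r^2 + r*(7*c + 10) + 9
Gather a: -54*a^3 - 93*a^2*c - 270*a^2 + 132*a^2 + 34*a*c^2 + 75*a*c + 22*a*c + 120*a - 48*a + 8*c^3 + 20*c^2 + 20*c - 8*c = -54*a^3 + a^2*(-93*c - 138) + a*(34*c^2 + 97*c + 72) + 8*c^3 + 20*c^2 + 12*c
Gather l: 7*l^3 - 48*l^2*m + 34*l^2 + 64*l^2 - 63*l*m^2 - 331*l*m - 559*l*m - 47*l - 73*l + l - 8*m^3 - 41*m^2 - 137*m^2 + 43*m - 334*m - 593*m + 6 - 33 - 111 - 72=7*l^3 + l^2*(98 - 48*m) + l*(-63*m^2 - 890*m - 119) - 8*m^3 - 178*m^2 - 884*m - 210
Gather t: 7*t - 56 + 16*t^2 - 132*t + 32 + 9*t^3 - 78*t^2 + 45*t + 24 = 9*t^3 - 62*t^2 - 80*t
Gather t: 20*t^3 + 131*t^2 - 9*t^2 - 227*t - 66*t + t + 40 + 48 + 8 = 20*t^3 + 122*t^2 - 292*t + 96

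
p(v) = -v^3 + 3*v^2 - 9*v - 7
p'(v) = -3*v^2 + 6*v - 9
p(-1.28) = 11.53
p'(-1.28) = -21.60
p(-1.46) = 15.65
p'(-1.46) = -24.15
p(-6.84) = 514.93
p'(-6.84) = -190.40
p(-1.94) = 29.05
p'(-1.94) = -31.93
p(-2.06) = 33.01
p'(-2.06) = -34.09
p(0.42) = -10.32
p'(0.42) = -7.01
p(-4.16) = 154.35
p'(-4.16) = -85.88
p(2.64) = -28.25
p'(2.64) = -14.07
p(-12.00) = 2261.00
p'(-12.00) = -513.00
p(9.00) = -574.00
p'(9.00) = -198.00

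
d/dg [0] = 0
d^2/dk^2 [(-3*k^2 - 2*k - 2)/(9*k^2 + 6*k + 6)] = 0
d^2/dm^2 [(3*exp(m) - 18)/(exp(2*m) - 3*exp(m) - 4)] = 3*(exp(4*m) - 21*exp(3*m) + 78*exp(2*m) - 162*exp(m) + 88)*exp(m)/(exp(6*m) - 9*exp(5*m) + 15*exp(4*m) + 45*exp(3*m) - 60*exp(2*m) - 144*exp(m) - 64)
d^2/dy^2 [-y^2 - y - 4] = -2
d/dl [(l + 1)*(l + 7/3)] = 2*l + 10/3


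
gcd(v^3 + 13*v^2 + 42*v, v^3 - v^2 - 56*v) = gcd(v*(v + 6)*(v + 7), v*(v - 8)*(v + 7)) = v^2 + 7*v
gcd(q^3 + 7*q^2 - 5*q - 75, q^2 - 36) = 1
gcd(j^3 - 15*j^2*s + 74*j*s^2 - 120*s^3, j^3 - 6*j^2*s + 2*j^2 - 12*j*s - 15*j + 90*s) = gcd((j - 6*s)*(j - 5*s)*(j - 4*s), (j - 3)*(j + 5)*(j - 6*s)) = -j + 6*s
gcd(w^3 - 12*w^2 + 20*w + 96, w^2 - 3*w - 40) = w - 8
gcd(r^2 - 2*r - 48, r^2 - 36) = r + 6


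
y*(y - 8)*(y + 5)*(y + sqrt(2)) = y^4 - 3*y^3 + sqrt(2)*y^3 - 40*y^2 - 3*sqrt(2)*y^2 - 40*sqrt(2)*y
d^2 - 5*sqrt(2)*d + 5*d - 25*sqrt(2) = (d + 5)*(d - 5*sqrt(2))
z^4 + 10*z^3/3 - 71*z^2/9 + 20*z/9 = z*(z - 4/3)*(z - 1/3)*(z + 5)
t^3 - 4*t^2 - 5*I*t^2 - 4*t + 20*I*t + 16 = (t - 4)*(t - 4*I)*(t - I)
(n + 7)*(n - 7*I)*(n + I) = n^3 + 7*n^2 - 6*I*n^2 + 7*n - 42*I*n + 49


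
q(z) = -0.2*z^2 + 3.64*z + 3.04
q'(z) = 3.64 - 0.4*z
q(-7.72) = -36.98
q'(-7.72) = 6.73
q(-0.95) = -0.60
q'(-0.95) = 4.02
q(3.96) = 14.32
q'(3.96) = 2.06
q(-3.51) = -12.20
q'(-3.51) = 5.04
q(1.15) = 6.96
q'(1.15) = 3.18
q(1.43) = 7.84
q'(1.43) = 3.07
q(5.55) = 17.08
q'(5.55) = 1.42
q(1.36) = 7.62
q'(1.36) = 3.10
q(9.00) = 19.60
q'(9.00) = 0.04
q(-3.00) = -9.68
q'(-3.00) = 4.84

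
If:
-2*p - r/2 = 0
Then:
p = -r/4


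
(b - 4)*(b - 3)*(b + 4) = b^3 - 3*b^2 - 16*b + 48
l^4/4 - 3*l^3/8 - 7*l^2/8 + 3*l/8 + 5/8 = (l/4 + 1/4)*(l - 5/2)*(l - 1)*(l + 1)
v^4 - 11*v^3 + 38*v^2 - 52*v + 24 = (v - 6)*(v - 2)^2*(v - 1)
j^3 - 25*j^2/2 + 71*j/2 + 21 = (j - 7)*(j - 6)*(j + 1/2)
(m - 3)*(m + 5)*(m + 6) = m^3 + 8*m^2 - 3*m - 90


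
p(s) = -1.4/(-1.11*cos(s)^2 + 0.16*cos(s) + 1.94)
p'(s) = -1.4*(-2.22*sin(s)*cos(s) + 0.16*sin(s))/(-1.11*cos(s)^2 + 0.16*cos(s) + 1.94)^2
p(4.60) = -0.73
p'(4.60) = 0.16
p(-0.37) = -1.25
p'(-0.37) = -0.76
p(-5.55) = -0.97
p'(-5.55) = 0.67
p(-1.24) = -0.75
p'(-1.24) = -0.21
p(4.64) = -0.73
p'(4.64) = 0.12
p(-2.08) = -0.88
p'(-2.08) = 0.59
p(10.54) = -0.85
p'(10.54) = 0.52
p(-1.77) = -0.75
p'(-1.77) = 0.24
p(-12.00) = -1.09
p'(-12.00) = 0.78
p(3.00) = -2.02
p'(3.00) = -0.97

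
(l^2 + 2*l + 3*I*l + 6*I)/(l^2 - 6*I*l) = (l^2 + l*(2 + 3*I) + 6*I)/(l*(l - 6*I))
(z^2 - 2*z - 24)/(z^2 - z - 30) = (z + 4)/(z + 5)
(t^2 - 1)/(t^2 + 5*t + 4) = (t - 1)/(t + 4)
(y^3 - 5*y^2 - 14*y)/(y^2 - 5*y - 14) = y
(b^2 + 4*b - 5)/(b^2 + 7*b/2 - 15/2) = 2*(b - 1)/(2*b - 3)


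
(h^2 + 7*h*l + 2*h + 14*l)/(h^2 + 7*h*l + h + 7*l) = (h + 2)/(h + 1)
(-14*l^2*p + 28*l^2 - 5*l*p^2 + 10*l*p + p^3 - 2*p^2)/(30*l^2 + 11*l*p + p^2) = (-14*l^2*p + 28*l^2 - 5*l*p^2 + 10*l*p + p^3 - 2*p^2)/(30*l^2 + 11*l*p + p^2)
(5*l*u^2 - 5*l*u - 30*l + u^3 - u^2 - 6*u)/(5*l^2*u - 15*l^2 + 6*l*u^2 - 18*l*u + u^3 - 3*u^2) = (u + 2)/(l + u)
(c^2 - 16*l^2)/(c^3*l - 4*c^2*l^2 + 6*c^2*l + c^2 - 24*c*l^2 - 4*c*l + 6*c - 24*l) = (c + 4*l)/(c^2*l + 6*c*l + c + 6)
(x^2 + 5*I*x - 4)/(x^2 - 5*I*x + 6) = (x + 4*I)/(x - 6*I)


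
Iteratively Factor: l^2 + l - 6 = (l + 3)*(l - 2)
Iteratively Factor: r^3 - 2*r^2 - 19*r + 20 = (r + 4)*(r^2 - 6*r + 5) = (r - 1)*(r + 4)*(r - 5)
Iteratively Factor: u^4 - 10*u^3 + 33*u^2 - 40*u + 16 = (u - 4)*(u^3 - 6*u^2 + 9*u - 4) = (u - 4)^2*(u^2 - 2*u + 1) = (u - 4)^2*(u - 1)*(u - 1)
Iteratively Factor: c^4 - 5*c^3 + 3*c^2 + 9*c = (c)*(c^3 - 5*c^2 + 3*c + 9) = c*(c - 3)*(c^2 - 2*c - 3) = c*(c - 3)^2*(c + 1)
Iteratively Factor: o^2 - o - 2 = (o - 2)*(o + 1)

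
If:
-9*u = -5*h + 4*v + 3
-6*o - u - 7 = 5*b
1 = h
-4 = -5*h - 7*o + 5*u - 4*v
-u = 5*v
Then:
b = -2181/1435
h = 1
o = 17/287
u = 10/41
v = -2/41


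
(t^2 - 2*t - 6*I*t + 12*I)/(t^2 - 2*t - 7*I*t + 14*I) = (t - 6*I)/(t - 7*I)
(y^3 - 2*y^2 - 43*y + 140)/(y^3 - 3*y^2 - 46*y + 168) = (y - 5)/(y - 6)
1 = 1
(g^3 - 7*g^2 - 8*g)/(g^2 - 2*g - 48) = g*(g + 1)/(g + 6)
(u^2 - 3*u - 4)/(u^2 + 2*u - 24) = (u + 1)/(u + 6)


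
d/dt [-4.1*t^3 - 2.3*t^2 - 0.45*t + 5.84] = -12.3*t^2 - 4.6*t - 0.45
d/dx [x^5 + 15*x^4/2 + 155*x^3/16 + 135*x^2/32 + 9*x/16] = 5*x^4 + 30*x^3 + 465*x^2/16 + 135*x/16 + 9/16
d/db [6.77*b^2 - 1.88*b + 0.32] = 13.54*b - 1.88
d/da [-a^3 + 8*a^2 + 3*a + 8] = -3*a^2 + 16*a + 3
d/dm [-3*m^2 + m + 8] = 1 - 6*m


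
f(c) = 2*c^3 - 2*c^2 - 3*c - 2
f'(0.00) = -3.00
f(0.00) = -2.00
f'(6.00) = 189.00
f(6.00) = 340.00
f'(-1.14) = 9.36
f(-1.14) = -4.14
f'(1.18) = 0.63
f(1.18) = -5.04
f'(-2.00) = 29.00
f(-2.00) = -20.00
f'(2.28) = 19.07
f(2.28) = 4.47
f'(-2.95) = 61.02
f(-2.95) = -61.90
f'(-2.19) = 34.54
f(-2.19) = -26.03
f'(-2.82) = 55.99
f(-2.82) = -54.30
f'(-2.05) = 30.42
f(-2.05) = -21.49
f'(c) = 6*c^2 - 4*c - 3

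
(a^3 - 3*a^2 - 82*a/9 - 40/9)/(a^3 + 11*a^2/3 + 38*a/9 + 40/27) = 3*(a - 5)/(3*a + 5)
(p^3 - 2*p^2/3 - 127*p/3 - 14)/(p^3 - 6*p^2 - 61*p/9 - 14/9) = 3*(p + 6)/(3*p + 2)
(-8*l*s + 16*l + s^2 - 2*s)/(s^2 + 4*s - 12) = (-8*l + s)/(s + 6)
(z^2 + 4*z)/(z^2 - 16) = z/(z - 4)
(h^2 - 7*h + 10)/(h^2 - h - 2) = (h - 5)/(h + 1)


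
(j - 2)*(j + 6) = j^2 + 4*j - 12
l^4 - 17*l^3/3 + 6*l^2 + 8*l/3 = l*(l - 4)*(l - 2)*(l + 1/3)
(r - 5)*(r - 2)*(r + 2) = r^3 - 5*r^2 - 4*r + 20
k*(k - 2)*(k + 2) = k^3 - 4*k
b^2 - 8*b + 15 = (b - 5)*(b - 3)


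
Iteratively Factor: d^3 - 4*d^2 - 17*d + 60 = (d - 3)*(d^2 - d - 20) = (d - 5)*(d - 3)*(d + 4)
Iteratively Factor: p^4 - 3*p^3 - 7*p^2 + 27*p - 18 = (p - 2)*(p^3 - p^2 - 9*p + 9) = (p - 3)*(p - 2)*(p^2 + 2*p - 3) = (p - 3)*(p - 2)*(p + 3)*(p - 1)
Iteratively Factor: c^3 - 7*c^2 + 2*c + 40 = (c + 2)*(c^2 - 9*c + 20) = (c - 4)*(c + 2)*(c - 5)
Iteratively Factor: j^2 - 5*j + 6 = (j - 2)*(j - 3)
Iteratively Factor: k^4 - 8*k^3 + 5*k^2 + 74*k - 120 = (k - 2)*(k^3 - 6*k^2 - 7*k + 60) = (k - 2)*(k + 3)*(k^2 - 9*k + 20) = (k - 5)*(k - 2)*(k + 3)*(k - 4)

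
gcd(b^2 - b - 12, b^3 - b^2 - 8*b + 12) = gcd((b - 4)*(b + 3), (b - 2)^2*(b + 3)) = b + 3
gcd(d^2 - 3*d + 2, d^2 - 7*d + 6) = d - 1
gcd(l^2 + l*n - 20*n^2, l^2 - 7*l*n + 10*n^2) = 1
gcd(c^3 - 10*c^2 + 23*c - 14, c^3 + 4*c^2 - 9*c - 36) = 1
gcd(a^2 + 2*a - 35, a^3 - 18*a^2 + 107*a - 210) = a - 5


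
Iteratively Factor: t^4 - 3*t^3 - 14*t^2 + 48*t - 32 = (t - 2)*(t^3 - t^2 - 16*t + 16) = (t - 2)*(t - 1)*(t^2 - 16) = (t - 2)*(t - 1)*(t + 4)*(t - 4)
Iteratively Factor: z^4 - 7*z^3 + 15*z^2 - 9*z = (z - 3)*(z^3 - 4*z^2 + 3*z) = (z - 3)*(z - 1)*(z^2 - 3*z) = (z - 3)^2*(z - 1)*(z)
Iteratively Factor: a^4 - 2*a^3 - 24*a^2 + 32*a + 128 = (a - 4)*(a^3 + 2*a^2 - 16*a - 32) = (a - 4)*(a + 2)*(a^2 - 16) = (a - 4)^2*(a + 2)*(a + 4)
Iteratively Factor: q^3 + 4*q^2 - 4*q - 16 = (q - 2)*(q^2 + 6*q + 8) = (q - 2)*(q + 2)*(q + 4)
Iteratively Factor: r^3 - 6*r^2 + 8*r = (r - 4)*(r^2 - 2*r) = (r - 4)*(r - 2)*(r)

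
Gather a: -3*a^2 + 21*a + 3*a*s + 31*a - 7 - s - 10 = -3*a^2 + a*(3*s + 52) - s - 17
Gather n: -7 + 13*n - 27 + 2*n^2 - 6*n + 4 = 2*n^2 + 7*n - 30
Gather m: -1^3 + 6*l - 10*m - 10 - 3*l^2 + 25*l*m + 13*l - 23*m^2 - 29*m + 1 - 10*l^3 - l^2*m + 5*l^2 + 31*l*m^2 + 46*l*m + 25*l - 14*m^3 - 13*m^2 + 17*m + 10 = -10*l^3 + 2*l^2 + 44*l - 14*m^3 + m^2*(31*l - 36) + m*(-l^2 + 71*l - 22)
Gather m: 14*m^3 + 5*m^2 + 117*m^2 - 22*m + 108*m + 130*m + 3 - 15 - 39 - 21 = 14*m^3 + 122*m^2 + 216*m - 72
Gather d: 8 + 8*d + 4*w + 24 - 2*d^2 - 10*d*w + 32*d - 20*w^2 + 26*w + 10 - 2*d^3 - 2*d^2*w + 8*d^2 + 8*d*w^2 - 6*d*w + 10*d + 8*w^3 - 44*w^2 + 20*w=-2*d^3 + d^2*(6 - 2*w) + d*(8*w^2 - 16*w + 50) + 8*w^3 - 64*w^2 + 50*w + 42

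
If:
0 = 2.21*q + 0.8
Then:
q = -0.36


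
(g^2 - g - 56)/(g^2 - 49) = (g - 8)/(g - 7)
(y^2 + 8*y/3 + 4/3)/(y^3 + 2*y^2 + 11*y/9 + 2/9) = 3*(y + 2)/(3*y^2 + 4*y + 1)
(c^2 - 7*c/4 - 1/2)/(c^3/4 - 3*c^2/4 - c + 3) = (4*c + 1)/(c^2 - c - 6)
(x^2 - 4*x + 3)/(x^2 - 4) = (x^2 - 4*x + 3)/(x^2 - 4)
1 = 1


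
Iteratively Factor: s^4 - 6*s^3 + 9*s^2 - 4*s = (s)*(s^3 - 6*s^2 + 9*s - 4) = s*(s - 4)*(s^2 - 2*s + 1) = s*(s - 4)*(s - 1)*(s - 1)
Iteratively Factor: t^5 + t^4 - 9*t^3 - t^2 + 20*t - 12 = (t - 1)*(t^4 + 2*t^3 - 7*t^2 - 8*t + 12) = (t - 2)*(t - 1)*(t^3 + 4*t^2 + t - 6) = (t - 2)*(t - 1)*(t + 3)*(t^2 + t - 2) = (t - 2)*(t - 1)^2*(t + 3)*(t + 2)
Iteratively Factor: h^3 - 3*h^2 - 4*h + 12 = (h + 2)*(h^2 - 5*h + 6) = (h - 2)*(h + 2)*(h - 3)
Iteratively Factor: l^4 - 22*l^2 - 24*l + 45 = (l - 5)*(l^3 + 5*l^2 + 3*l - 9) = (l - 5)*(l + 3)*(l^2 + 2*l - 3) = (l - 5)*(l + 3)^2*(l - 1)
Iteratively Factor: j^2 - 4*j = (j)*(j - 4)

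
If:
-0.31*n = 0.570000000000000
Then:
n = -1.84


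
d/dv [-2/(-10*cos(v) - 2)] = 5*sin(v)/(5*cos(v) + 1)^2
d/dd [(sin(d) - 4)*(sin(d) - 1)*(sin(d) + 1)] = (3*sin(d)^2 - 8*sin(d) - 1)*cos(d)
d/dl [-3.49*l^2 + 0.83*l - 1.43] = 0.83 - 6.98*l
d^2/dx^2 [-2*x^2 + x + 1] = -4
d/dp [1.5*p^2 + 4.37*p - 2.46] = 3.0*p + 4.37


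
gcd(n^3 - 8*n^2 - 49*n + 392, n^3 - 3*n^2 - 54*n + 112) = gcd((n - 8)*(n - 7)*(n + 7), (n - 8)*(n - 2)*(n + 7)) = n^2 - n - 56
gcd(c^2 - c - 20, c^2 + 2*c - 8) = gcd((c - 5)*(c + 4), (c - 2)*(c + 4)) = c + 4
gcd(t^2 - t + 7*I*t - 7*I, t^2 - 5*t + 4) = t - 1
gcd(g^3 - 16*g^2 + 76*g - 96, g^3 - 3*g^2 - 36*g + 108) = g - 6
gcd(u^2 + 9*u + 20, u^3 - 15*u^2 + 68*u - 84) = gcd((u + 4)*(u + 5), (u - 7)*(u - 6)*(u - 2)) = 1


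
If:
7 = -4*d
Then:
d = -7/4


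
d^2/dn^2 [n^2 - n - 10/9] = 2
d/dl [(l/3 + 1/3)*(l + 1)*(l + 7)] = (l + 1)*(l + 5)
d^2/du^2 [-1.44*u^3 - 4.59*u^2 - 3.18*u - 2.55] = -8.64*u - 9.18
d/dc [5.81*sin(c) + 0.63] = 5.81*cos(c)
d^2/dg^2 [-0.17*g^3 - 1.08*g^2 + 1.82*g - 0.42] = -1.02*g - 2.16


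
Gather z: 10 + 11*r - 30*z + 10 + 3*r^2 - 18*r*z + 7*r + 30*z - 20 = 3*r^2 - 18*r*z + 18*r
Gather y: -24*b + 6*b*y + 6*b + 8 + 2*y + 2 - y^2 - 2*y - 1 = 6*b*y - 18*b - y^2 + 9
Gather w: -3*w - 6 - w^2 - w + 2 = -w^2 - 4*w - 4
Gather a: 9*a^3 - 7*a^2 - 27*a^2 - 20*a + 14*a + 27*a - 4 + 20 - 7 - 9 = 9*a^3 - 34*a^2 + 21*a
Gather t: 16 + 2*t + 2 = 2*t + 18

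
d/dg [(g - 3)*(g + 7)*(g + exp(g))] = (g - 3)*(g + 7)*(exp(g) + 1) + (g - 3)*(g + exp(g)) + (g + 7)*(g + exp(g))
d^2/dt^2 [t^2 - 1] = 2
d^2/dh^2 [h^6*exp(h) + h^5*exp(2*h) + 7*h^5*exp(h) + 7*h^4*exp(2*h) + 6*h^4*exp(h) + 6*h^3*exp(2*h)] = h*(h^5 + 4*h^4*exp(h) + 19*h^4 + 48*h^3*exp(h) + 106*h^3 + 156*h^2*exp(h) + 188*h^2 + 156*h*exp(h) + 72*h + 36*exp(h))*exp(h)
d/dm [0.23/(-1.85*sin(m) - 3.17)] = 0.4255*cos(m)/(1.85*sin(m) + 3.17)^2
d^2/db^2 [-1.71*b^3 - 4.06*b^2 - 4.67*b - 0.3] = -10.26*b - 8.12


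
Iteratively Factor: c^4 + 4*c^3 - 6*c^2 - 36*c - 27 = (c + 3)*(c^3 + c^2 - 9*c - 9) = (c - 3)*(c + 3)*(c^2 + 4*c + 3) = (c - 3)*(c + 1)*(c + 3)*(c + 3)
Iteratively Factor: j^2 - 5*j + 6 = (j - 2)*(j - 3)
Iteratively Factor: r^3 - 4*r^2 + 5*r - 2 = (r - 2)*(r^2 - 2*r + 1) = (r - 2)*(r - 1)*(r - 1)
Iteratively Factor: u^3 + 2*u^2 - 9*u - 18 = (u - 3)*(u^2 + 5*u + 6) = (u - 3)*(u + 2)*(u + 3)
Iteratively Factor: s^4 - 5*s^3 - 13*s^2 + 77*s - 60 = (s - 5)*(s^3 - 13*s + 12) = (s - 5)*(s - 1)*(s^2 + s - 12) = (s - 5)*(s - 3)*(s - 1)*(s + 4)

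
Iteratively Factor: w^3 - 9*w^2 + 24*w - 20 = (w - 5)*(w^2 - 4*w + 4) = (w - 5)*(w - 2)*(w - 2)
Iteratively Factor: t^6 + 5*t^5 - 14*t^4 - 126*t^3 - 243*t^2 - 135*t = (t + 1)*(t^5 + 4*t^4 - 18*t^3 - 108*t^2 - 135*t) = (t + 1)*(t + 3)*(t^4 + t^3 - 21*t^2 - 45*t) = (t - 5)*(t + 1)*(t + 3)*(t^3 + 6*t^2 + 9*t) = (t - 5)*(t + 1)*(t + 3)^2*(t^2 + 3*t) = (t - 5)*(t + 1)*(t + 3)^3*(t)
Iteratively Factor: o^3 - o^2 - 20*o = (o + 4)*(o^2 - 5*o) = (o - 5)*(o + 4)*(o)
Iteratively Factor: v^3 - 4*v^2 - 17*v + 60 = (v - 5)*(v^2 + v - 12) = (v - 5)*(v - 3)*(v + 4)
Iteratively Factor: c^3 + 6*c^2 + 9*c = (c + 3)*(c^2 + 3*c) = (c + 3)^2*(c)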